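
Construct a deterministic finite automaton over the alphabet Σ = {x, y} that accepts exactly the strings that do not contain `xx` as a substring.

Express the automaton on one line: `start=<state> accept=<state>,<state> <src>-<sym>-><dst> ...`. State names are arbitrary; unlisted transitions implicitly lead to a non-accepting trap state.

start=q0 accept=q0,q1 q0-x->q1 q0-y->q0 q1-x->q2 q1-y->q0 q2-x->q2 q2-y->q2

Track partial matches of the forbidden pattern `xx`. State q2 is a dead state reached once `xx` has occurred; every other state accepts. q0 means no part of `xx` is currently matched.
A 3-state machine:
        x   y  
>* q0   q1  q0 
 * q1   q2  q0 
   q2   q2  q2 
(> = start, * = accepting)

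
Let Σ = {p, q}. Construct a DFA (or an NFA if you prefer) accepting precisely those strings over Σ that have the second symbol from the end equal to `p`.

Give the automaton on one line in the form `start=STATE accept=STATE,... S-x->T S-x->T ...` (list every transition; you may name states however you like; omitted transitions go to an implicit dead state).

start=A accept=D,E A-p->B A-q->C B-p->D B-q->E C-p->F C-q->G D-p->D D-q->E E-p->F E-q->G F-p->D F-q->E G-p->F G-q->G

Because acceptance depends on a position counted from the end, the machine has to buffer the most recent 2 symbols. Make each state the string of the last up-to-2 symbols read; on input `x` shift the window left and append `x`. Accept when the buffered window has length 2 and begins with `p`.
A 7-state machine:
       p  q 
>  A   B  C 
   B   D  E 
   C   F  G 
 * D   D  E 
 * E   F  G 
   F   D  E 
   G   F  G 
(> = start, * = accepting)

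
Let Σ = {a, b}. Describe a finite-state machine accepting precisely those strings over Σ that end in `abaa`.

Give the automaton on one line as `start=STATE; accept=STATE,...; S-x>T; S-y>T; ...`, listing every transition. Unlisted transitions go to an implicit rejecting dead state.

start=s0; accept=s4; s0-a>s1; s0-b>s0; s1-a>s1; s1-b>s2; s2-a>s3; s2-b>s0; s3-a>s4; s3-b>s2; s4-a>s1; s4-b>s2

Remember how much of `abaa` the current input suffix matches. State s0 means no match yet; s1 means the last symbol is `a`; s2 means the last 2 symbols are `ab`; s3 means the last 3 symbols are `aba`; s4 means the last 4 symbols are `abaa`. Only s4 accepts. On a mismatch, fall back to the longest proper suffix that is still a prefix of `abaa`.
        a   b  
>  s0   s1  s0 
   s1   s1  s2 
   s2   s3  s0 
   s3   s4  s2 
 * s4   s1  s2 
(> = start, * = accepting)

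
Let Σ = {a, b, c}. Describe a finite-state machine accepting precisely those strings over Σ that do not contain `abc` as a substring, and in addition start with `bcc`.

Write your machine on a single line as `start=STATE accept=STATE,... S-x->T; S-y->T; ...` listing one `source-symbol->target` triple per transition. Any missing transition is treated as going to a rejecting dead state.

start=q0; accept=q4,q5,q6; q0-a->q1; q0-b->q2; q0-c->q1; q1-a->q1; q1-b->q1; q1-c->q1; q2-a->q1; q2-b->q1; q2-c->q3; q3-a->q1; q3-b->q1; q3-c->q4; q4-a->q5; q4-b->q4; q4-c->q4; q5-a->q5; q5-b->q6; q5-c->q4; q6-a->q5; q6-b->q4; q6-c->q1

Handle the two conditions separately and then intersect. One (4 states) tracks partial matches of the forbidden pattern `abc`; the other (5 states) tracks whether the input so far still matches the prefix `bcc`. Each combined state is a pair, one component from each; accept when both components accept. Minimizing collapses redundant product states.
With 7 states:
        a   b   c  
>  q0   q1  q2  q1 
   q1   q1  q1  q1 
   q2   q1  q1  q3 
   q3   q1  q1  q4 
 * q4   q5  q4  q4 
 * q5   q5  q6  q4 
 * q6   q5  q4  q1 
(> = start, * = accepting)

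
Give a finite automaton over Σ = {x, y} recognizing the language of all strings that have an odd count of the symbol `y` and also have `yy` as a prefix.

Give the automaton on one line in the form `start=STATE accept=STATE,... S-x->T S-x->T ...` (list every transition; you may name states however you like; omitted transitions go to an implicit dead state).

Run two small machines in parallel and take their product. The first has 2 states tracking the count of `y`s modulo 2; the second has 4 states tracking whether the input so far still matches the prefix `yy`. A product state is a pair (one from each), accepting exactly when both do. After merging equivalent states the machine shrinks.
5 states suffice.
        x   y  
>  S0   S1  S2 
   S1   S1  S1 
   S2   S1  S3 
   S3   S3  S4 
 * S4   S4  S3 
(> = start, * = accepting)

start=S0 accept=S4 S0-x->S1 S0-y->S2 S1-x->S1 S1-y->S1 S2-x->S1 S2-y->S3 S3-x->S3 S3-y->S4 S4-x->S4 S4-y->S3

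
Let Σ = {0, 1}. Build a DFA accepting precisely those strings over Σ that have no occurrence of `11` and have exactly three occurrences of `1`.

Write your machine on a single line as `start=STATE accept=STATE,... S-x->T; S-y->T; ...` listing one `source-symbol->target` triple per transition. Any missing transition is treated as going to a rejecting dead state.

start=q0; accept=q6; q0-0->q0; q0-1->q1; q1-0->q2; q1-1->q3; q2-0->q2; q2-1->q4; q3-0->q3; q3-1->q3; q4-0->q5; q4-1->q3; q5-0->q5; q5-1->q6; q6-0->q6; q6-1->q3

Handle the two conditions separately and then intersect. One (3 states) tracks partial matches of the forbidden pattern `11`; the other (5 states) tracks the count of `1`s, saturating at 4. Each combined state is a pair, one component from each; accept when both components accept. After merging equivalent states the machine shrinks.
        0   1  
>  q0   q0  q1 
   q1   q2  q3 
   q2   q2  q4 
   q3   q3  q3 
   q4   q5  q3 
   q5   q5  q6 
 * q6   q6  q3 
(> = start, * = accepting)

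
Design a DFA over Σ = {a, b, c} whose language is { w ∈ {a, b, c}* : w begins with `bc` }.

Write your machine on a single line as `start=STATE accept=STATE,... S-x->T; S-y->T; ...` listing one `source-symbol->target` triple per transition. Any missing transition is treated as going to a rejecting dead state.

Check the first 2 symbols one by one: s0 through s1 record how many have matched `bc` so far; any wrong symbol goes to the dead state s3. After all 2 match we enter the accepting sink s2.
A 4-state machine:
        a   b   c  
>  s0   s3  s1  s3 
   s1   s3  s3  s2 
 * s2   s2  s2  s2 
   s3   s3  s3  s3 
(> = start, * = accepting)

start=s0; accept=s2; s0-a->s3; s0-b->s1; s0-c->s3; s1-a->s3; s1-b->s3; s1-c->s2; s2-a->s2; s2-b->s2; s2-c->s2; s3-a->s3; s3-b->s3; s3-c->s3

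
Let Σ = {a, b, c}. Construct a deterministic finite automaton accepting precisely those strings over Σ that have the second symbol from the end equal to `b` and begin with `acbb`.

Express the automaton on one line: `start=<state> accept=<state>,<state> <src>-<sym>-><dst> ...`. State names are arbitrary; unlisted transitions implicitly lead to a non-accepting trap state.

start=S0 accept=S15,S16,S17 S0-a->S1 S0-b->S2 S0-c->S3 S1-a->S4 S1-b->S5 S1-c->S6 S2-a->S7 S2-b->S8 S2-c->S9 S3-a->S10 S3-b->S11 S3-c->S12 S4-a->S4 S4-b->S5 S4-c->S13 S5-a->S7 S5-b->S8 S5-c->S9 S6-a->S10 S6-b->S14 S6-c->S12 S7-a->S4 S7-b->S5 S7-c->S13 S8-a->S7 S8-b->S8 S8-c->S9 S9-a->S10 S9-b->S11 S9-c->S12 S10-a->S4 S10-b->S5 S10-c->S13 S11-a->S7 S11-b->S8 S11-c->S9 S12-a->S10 S12-b->S11 S12-c->S12 S13-a->S10 S13-b->S11 S13-c->S12 S14-a->S7 S14-b->S15 S14-c->S9 S15-a->S16 S15-b->S15 S15-c->S17 S16-a->S18 S16-b->S19 S16-c->S20 S17-a->S21 S17-b->S22 S17-c->S23 S18-a->S18 S18-b->S19 S18-c->S20 S19-a->S16 S19-b->S15 S19-c->S17 S20-a->S21 S20-b->S22 S20-c->S23 S21-a->S18 S21-b->S19 S21-c->S20 S22-a->S16 S22-b->S15 S22-c->S17 S23-a->S21 S23-b->S22 S23-c->S23

Run two small machines in parallel and take their product. The first has 13 states tracking the last 2 symbols read; the second has 6 states tracking whether the input so far still matches the prefix `acbb`. A product state is a pair (one from each), accepting exactly when both do.
24 states suffice.
          a    b    c  
>  S0     S1   S2   S3 
   S1     S4   S5   S6 
   S2     S7   S8   S9 
   S3    S10  S11  S12 
   S4     S4   S5  S13 
   S5     S7   S8   S9 
   S6    S10  S14  S12 
   S7     S4   S5  S13 
   S8     S7   S8   S9 
   S9    S10  S11  S12 
   S10    S4   S5  S13 
   S11    S7   S8   S9 
   S12   S10  S11  S12 
   S13   S10  S11  S12 
   S14    S7  S15   S9 
 * S15   S16  S15  S17 
 * S16   S18  S19  S20 
 * S17   S21  S22  S23 
   S18   S18  S19  S20 
   S19   S16  S15  S17 
   S20   S21  S22  S23 
   S21   S18  S19  S20 
   S22   S16  S15  S17 
   S23   S21  S22  S23 
(> = start, * = accepting)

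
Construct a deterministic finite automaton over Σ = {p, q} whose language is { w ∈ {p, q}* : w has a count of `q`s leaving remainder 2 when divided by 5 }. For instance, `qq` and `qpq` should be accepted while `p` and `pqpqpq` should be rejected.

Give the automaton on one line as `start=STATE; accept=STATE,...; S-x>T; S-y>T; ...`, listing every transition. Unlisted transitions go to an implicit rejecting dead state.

Keep the running count of `q`s modulo 5: each `q` advances along the cycle S0 → S1 → S2 → S3 → S4 → S0 while other symbols loop. Accept at S2.
A 5-state machine:
        p   q  
>  S0   S0  S1 
   S1   S1  S2 
 * S2   S2  S3 
   S3   S3  S4 
   S4   S4  S0 
(> = start, * = accepting)

start=S0; accept=S2; S0-p>S0; S0-q>S1; S1-p>S1; S1-q>S2; S2-p>S2; S2-q>S3; S3-p>S3; S3-q>S4; S4-p>S4; S4-q>S0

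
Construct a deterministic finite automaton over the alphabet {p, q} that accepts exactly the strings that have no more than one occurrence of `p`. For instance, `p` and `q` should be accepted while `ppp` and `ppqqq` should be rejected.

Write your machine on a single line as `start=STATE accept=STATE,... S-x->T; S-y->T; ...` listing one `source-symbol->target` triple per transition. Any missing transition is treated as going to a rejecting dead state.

start=S0; accept=S0,S1; S0-p->S1; S0-q->S0; S1-p->S2; S1-q->S1; S2-p->S2; S2-q->S2

Count `p`s, saturating at 2: state S0 means no `p` yet, S1 means one `p` seen, S2 means more than one. Each `p` increments (capped at S2); other symbols loop. Accept from {S0, S1}.
        p   q  
>* S0   S1  S0 
 * S1   S2  S1 
   S2   S2  S2 
(> = start, * = accepting)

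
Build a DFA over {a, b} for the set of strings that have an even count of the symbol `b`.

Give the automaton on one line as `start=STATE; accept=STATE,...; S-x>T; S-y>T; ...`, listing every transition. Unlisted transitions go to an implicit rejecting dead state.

start=q0; accept=q0; q0-a>q0; q0-b>q1; q1-a>q1; q1-b>q0

Keep the running count of `b`s modulo 2: each `b` advances along the cycle q0 → q1 → q0 while other symbols loop. Accept at q0.
2 states suffice.
        a   b  
>* q0   q0  q1 
   q1   q1  q0 
(> = start, * = accepting)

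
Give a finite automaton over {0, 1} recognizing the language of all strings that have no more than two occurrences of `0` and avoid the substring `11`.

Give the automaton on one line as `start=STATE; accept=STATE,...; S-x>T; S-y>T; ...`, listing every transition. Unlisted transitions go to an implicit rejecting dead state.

Build one automaton per condition and run them in lockstep. The first has 4 states tracking the count of `0`s, saturating at 3; the second has 3 states tracking partial matches of the forbidden pattern `11`. A product state is a pair (one from each), accepting exactly when both do. After merging equivalent states the machine shrinks.
7 states suffice.
        0   1  
>* q0   q1  q2 
 * q1   q3  q4 
 * q2   q1  q5 
 * q3   q5  q6 
 * q4   q3  q5 
   q5   q5  q5 
 * q6   q5  q5 
(> = start, * = accepting)

start=q0; accept=q0,q1,q2,q3,q4,q6; q0-0>q1; q0-1>q2; q1-0>q3; q1-1>q4; q2-0>q1; q2-1>q5; q3-0>q5; q3-1>q6; q4-0>q3; q4-1>q5; q5-0>q5; q5-1>q5; q6-0>q5; q6-1>q5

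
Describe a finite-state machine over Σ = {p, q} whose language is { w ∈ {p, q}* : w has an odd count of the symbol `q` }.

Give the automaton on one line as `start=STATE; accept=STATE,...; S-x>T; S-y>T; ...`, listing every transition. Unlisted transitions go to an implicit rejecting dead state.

Keep the running count of `q`s modulo 2: each `q` advances along the cycle s0 → s1 → s0 while other symbols loop. Accept at s1.
        p   q  
>  s0   s0  s1 
 * s1   s1  s0 
(> = start, * = accepting)

start=s0; accept=s1; s0-p>s0; s0-q>s1; s1-p>s1; s1-q>s0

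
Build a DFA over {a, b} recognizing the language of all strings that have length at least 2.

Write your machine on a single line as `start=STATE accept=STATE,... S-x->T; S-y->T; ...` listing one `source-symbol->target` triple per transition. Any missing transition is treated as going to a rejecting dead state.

start=S0; accept=S2,S3; S0-a->S1; S0-b->S1; S1-a->S2; S1-b->S2; S2-a->S3; S2-b->S3; S3-a->S3; S3-b->S3

Count input length up to 3: every symbol moves from S0 toward S3, which means 'more than 2' and absorbs. Accept from {S2, S3}.
With 4 states:
        a   b  
>  S0   S1  S1 
   S1   S2  S2 
 * S2   S3  S3 
 * S3   S3  S3 
(> = start, * = accepting)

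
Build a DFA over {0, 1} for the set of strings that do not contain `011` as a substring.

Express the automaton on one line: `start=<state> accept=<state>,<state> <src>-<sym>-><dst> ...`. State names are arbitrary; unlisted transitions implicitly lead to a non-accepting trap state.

start=S0 accept=S0,S1,S2 S0-0->S1 S0-1->S0 S1-0->S1 S1-1->S2 S2-0->S1 S2-1->S3 S3-0->S3 S3-1->S3

Track partial matches of the forbidden pattern `011`. State S3 is a dead state reached once `011` has occurred; every other state accepts. S0 means no part of `011` is currently matched.
        0   1  
>* S0   S1  S0 
 * S1   S1  S2 
 * S2   S1  S3 
   S3   S3  S3 
(> = start, * = accepting)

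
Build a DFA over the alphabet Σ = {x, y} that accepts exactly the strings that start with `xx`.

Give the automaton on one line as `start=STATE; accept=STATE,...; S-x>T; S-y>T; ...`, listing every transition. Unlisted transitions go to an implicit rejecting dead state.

start=q0; accept=q2; q0-x>q1; q0-y>q3; q1-x>q2; q1-y>q3; q2-x>q2; q2-y>q2; q3-x>q3; q3-y>q3

Walk along `xx` while the input agrees: from q0 take `x` to q1, and so on. Any deviation drops to the rejecting sink q3. Once q2 is reached the prefix is confirmed and every continuation is accepted.
4 states suffice.
        x   y  
>  q0   q1  q3 
   q1   q2  q3 
 * q2   q2  q2 
   q3   q3  q3 
(> = start, * = accepting)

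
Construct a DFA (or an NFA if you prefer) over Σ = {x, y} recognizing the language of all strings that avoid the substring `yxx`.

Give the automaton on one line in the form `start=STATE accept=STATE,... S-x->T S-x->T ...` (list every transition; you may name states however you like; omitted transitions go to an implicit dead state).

start=A accept=A,B,C A-x->A A-y->B B-x->C B-y->B C-x->D C-y->B D-x->D D-y->D

Track partial matches of the forbidden pattern `yxx`. State D is a dead state reached once `yxx` has occurred; every other state accepts. A means no part of `yxx` is currently matched.
With 4 states:
       x  y 
>* A   A  B 
 * B   C  B 
 * C   D  B 
   D   D  D 
(> = start, * = accepting)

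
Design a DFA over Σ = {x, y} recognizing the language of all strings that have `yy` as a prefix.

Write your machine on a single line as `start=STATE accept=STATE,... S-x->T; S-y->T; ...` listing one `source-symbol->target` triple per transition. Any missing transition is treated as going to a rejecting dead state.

start=S0; accept=S2; S0-x->S3; S0-y->S1; S1-x->S3; S1-y->S2; S2-x->S2; S2-y->S2; S3-x->S3; S3-y->S3

Walk along `yy` while the input agrees: from S0 take `y` to S1, and so on. Any deviation drops to the rejecting sink S3. Once S2 is reached the prefix is confirmed and every continuation is accepted.
        x   y  
>  S0   S3  S1 
   S1   S3  S2 
 * S2   S2  S2 
   S3   S3  S3 
(> = start, * = accepting)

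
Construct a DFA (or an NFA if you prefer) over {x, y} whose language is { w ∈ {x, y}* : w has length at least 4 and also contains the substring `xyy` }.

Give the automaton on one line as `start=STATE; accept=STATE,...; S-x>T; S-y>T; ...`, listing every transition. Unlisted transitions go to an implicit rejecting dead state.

start=A; accept=M,Q; A-x>B; A-y>C; B-x>D; B-y>E; C-x>D; C-y>F; D-x>G; D-y>H; E-x>G; E-y>I; F-x>G; F-y>J; G-x>K; G-y>L; H-x>K; H-y>M; I-x>M; I-y>M; J-x>K; J-y>N; K-x>O; K-y>P; L-x>O; L-y>Q; M-x>Q; M-y>Q; N-x>O; N-y>R; O-x>O; O-y>P; P-x>O; P-y>Q; Q-x>Q; Q-y>Q; R-x>O; R-y>R

Build one automaton per condition and run them in lockstep. One (6 states) tracks the input length, saturating at 5; the other (4 states) tracks whether and how much of `xyy` has been seen. Each combined state is a pair, one component from each; accept when both components accept.
With 18 states:
       x  y 
>  A   B  C 
   B   D  E 
   C   D  F 
   D   G  H 
   E   G  I 
   F   G  J 
   G   K  L 
   H   K  M 
   I   M  M 
   J   K  N 
   K   O  P 
   L   O  Q 
 * M   Q  Q 
   N   O  R 
   O   O  P 
   P   O  Q 
 * Q   Q  Q 
   R   O  R 
(> = start, * = accepting)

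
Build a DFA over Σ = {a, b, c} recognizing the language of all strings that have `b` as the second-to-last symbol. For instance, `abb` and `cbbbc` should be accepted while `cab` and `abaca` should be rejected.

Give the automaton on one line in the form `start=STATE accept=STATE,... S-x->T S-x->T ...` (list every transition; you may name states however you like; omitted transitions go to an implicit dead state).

Because acceptance depends on a position counted from the end, the machine has to buffer the most recent 2 symbols. Make each state the string of the last up-to-2 symbols read; on input `x` shift the window left and append `x`. Accept when the buffered window has length 2 and begins with `b`.
13 states suffice.
          a    b    c  
>  s0     s1   s2   s3 
   s1     s4   s5   s6 
   s2     s7   s8   s9 
   s3    s10  s11  s12 
   s4     s4   s5   s6 
   s5     s7   s8   s9 
   s6    s10  s11  s12 
 * s7     s4   s5   s6 
 * s8     s7   s8   s9 
 * s9    s10  s11  s12 
   s10    s4   s5   s6 
   s11    s7   s8   s9 
   s12   s10  s11  s12 
(> = start, * = accepting)

start=s0 accept=s7,s8,s9 s0-a->s1 s0-b->s2 s0-c->s3 s1-a->s4 s1-b->s5 s1-c->s6 s2-a->s7 s2-b->s8 s2-c->s9 s3-a->s10 s3-b->s11 s3-c->s12 s4-a->s4 s4-b->s5 s4-c->s6 s5-a->s7 s5-b->s8 s5-c->s9 s6-a->s10 s6-b->s11 s6-c->s12 s7-a->s4 s7-b->s5 s7-c->s6 s8-a->s7 s8-b->s8 s8-c->s9 s9-a->s10 s9-b->s11 s9-c->s12 s10-a->s4 s10-b->s5 s10-c->s6 s11-a->s7 s11-b->s8 s11-c->s9 s12-a->s10 s12-b->s11 s12-c->s12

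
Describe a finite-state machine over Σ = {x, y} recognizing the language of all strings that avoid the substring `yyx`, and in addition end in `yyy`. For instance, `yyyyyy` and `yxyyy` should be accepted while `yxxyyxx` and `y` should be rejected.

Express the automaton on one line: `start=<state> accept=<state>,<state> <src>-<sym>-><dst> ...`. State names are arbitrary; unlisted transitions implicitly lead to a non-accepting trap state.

Handle the two conditions separately and then intersect. The first has 4 states tracking partial matches of the forbidden pattern `yyx`; the second has 4 states tracking how much of the suffix `yyy` has currently been matched. A product state is a pair (one from each), accepting exactly when both do. Equivalent product states are then merged.
With 5 states:
        x   y  
>  q0   q0  q1 
   q1   q0  q2 
   q2   q3  q4 
   q3   q3  q3 
 * q4   q3  q4 
(> = start, * = accepting)

start=q0 accept=q4 q0-x->q0 q0-y->q1 q1-x->q0 q1-y->q2 q2-x->q3 q2-y->q4 q3-x->q3 q3-y->q3 q4-x->q3 q4-y->q4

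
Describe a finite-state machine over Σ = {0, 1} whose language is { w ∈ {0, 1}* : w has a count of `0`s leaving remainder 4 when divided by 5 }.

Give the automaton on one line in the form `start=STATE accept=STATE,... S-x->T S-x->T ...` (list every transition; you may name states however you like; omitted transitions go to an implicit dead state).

start=q0 accept=q4 q0-0->q1 q0-1->q0 q1-0->q2 q1-1->q1 q2-0->q3 q2-1->q2 q3-0->q4 q3-1->q3 q4-0->q0 q4-1->q4

Keep the running count of `0`s modulo 5: each `0` advances along the cycle q0 → q1 → q2 → q3 → q4 → q0 while other symbols loop. Accept at q4.
        0   1  
>  q0   q1  q0 
   q1   q2  q1 
   q2   q3  q2 
   q3   q4  q3 
 * q4   q0  q4 
(> = start, * = accepting)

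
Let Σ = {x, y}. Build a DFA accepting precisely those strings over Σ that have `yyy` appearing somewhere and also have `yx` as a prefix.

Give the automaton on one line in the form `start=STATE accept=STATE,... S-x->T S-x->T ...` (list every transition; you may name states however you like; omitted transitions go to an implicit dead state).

start=S0 accept=S6 S0-x->S1 S0-y->S2 S1-x->S1 S1-y->S1 S2-x->S3 S2-y->S1 S3-x->S3 S3-y->S4 S4-x->S3 S4-y->S5 S5-x->S3 S5-y->S6 S6-x->S6 S6-y->S6

Build one automaton per condition and run them in lockstep. The first has 4 states tracking whether and how much of `yyy` has been seen; the second has 4 states tracking whether the input so far still matches the prefix `yx`. A product state is a pair (one from each), accepting exactly when both do. Minimizing collapses redundant product states.
        x   y  
>  S0   S1  S2 
   S1   S1  S1 
   S2   S3  S1 
   S3   S3  S4 
   S4   S3  S5 
   S5   S3  S6 
 * S6   S6  S6 
(> = start, * = accepting)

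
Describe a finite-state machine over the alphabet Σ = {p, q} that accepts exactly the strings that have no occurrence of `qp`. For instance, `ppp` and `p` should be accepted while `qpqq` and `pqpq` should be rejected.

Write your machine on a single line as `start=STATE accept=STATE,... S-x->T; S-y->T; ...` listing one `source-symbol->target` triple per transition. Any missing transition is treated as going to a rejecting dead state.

start=A; accept=A,B; A-p->A; A-q->B; B-p->C; B-q->B; C-p->C; C-q->C

Track partial matches of the forbidden pattern `qp`. State C is a dead state reached once `qp` has occurred; every other state accepts. A means no part of `qp` is currently matched.
A 3-state machine:
       p  q 
>* A   A  B 
 * B   C  B 
   C   C  C 
(> = start, * = accepting)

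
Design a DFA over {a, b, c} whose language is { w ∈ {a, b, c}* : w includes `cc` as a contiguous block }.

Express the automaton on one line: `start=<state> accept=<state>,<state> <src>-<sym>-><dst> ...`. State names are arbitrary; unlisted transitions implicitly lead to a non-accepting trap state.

Track how much of `cc` has been matched so far: state q0 is no progress, q2 is the absorbing accept state reached once `cc` has occurred. Intermediate states record partial matches; on a mismatch, fall back to the longest reusable overlap.
A 3-state machine:
        a   b   c  
>  q0   q0  q0  q1 
   q1   q0  q0  q2 
 * q2   q2  q2  q2 
(> = start, * = accepting)

start=q0 accept=q2 q0-a->q0 q0-b->q0 q0-c->q1 q1-a->q0 q1-b->q0 q1-c->q2 q2-a->q2 q2-b->q2 q2-c->q2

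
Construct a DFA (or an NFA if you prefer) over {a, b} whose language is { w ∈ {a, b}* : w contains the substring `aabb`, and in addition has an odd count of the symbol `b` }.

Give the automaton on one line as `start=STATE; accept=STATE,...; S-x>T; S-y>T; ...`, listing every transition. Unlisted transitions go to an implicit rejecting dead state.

start=S0; accept=S9; S0-a>S1; S0-b>S2; S1-a>S3; S1-b>S2; S2-a>S4; S2-b>S0; S3-a>S3; S3-b>S5; S4-a>S6; S4-b>S0; S5-a>S4; S5-b>S7; S6-a>S6; S6-b>S8; S7-a>S7; S7-b>S9; S8-a>S1; S8-b>S9; S9-a>S9; S9-b>S7

Handle the two conditions separately and then intersect. One (5 states) tracks whether and how much of `aabb` has been seen; the other (2 states) tracks the count of `b`s modulo 2. Each combined state is a pair, one component from each; accept when both components accept.
        a   b  
>  S0   S1  S2 
   S1   S3  S2 
   S2   S4  S0 
   S3   S3  S5 
   S4   S6  S0 
   S5   S4  S7 
   S6   S6  S8 
   S7   S7  S9 
   S8   S1  S9 
 * S9   S9  S7 
(> = start, * = accepting)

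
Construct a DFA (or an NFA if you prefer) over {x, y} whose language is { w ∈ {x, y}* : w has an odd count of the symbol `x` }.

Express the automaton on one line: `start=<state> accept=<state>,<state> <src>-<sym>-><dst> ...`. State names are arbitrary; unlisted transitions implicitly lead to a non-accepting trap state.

The only thing that matters is how many `x`s have appeared, reduced mod 2. Use one state per residue: s0 for 0, …, s1 for 1. Reading `x` moves to the next residue; anything else stays put. s1 is accepting.
2 states suffice.
        x   y  
>  s0   s1  s0 
 * s1   s0  s1 
(> = start, * = accepting)

start=s0 accept=s1 s0-x->s1 s0-y->s0 s1-x->s0 s1-y->s1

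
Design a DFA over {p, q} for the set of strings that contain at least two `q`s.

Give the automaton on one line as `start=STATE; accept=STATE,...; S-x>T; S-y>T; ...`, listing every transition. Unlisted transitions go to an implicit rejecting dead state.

start=s0; accept=s2,s3; s0-p>s0; s0-q>s1; s1-p>s1; s1-q>s2; s2-p>s2; s2-q>s3; s3-p>s3; s3-q>s3

Only the number of `q`s matters, and only up to 3. Make a chain s0 → s1 → s2 → s3 advanced by each `q` (with s3 absorbing); every other symbol self-loops. The accepting set is {s2, s3}.
With 4 states:
        p   q  
>  s0   s0  s1 
   s1   s1  s2 
 * s2   s2  s3 
 * s3   s3  s3 
(> = start, * = accepting)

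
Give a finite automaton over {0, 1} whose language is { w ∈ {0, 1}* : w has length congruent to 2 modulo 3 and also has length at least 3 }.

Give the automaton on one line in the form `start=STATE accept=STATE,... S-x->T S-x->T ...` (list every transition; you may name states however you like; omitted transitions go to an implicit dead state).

start=q0 accept=q5 q0-0->q1 q0-1->q1 q1-0->q2 q1-1->q2 q2-0->q3 q2-1->q3 q3-0->q4 q3-1->q4 q4-0->q5 q4-1->q5 q5-0->q6 q5-1->q6 q6-0->q4 q6-1->q4

Run two small machines in parallel and take their product. The first has 3 states tracking the input length modulo 3; the second has 5 states tracking the input length, saturating at 4. A product state is a pair (one from each), accepting exactly when both do.
7 states suffice.
        0   1  
>  q0   q1  q1 
   q1   q2  q2 
   q2   q3  q3 
   q3   q4  q4 
   q4   q5  q5 
 * q5   q6  q6 
   q6   q4  q4 
(> = start, * = accepting)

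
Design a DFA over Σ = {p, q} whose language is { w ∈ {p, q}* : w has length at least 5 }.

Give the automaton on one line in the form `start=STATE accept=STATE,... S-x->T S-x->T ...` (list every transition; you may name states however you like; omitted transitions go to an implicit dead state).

start=A accept=F,G A-p->B A-q->B B-p->C B-q->C C-p->D C-q->D D-p->E D-q->E E-p->F E-q->F F-p->G F-q->G G-p->G G-q->G

Count input length up to 6: every symbol moves from A toward G, which means 'more than 5' and absorbs. Accept from {F, G}.
A 7-state machine:
       p  q 
>  A   B  B 
   B   C  C 
   C   D  D 
   D   E  E 
   E   F  F 
 * F   G  G 
 * G   G  G 
(> = start, * = accepting)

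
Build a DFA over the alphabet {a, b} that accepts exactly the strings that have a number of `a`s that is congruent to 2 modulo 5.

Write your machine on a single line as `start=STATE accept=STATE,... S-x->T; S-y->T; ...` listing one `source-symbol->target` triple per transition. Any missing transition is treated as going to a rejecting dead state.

The only thing that matters is how many `a`s have appeared, reduced mod 5. Use one state per residue: S0 for 0, …, S4 for 4. Reading `a` moves to the next residue; anything else stays put. S2 is accepting.
A 5-state machine:
        a   b  
>  S0   S1  S0 
   S1   S2  S1 
 * S2   S3  S2 
   S3   S4  S3 
   S4   S0  S4 
(> = start, * = accepting)

start=S0; accept=S2; S0-a->S1; S0-b->S0; S1-a->S2; S1-b->S1; S2-a->S3; S2-b->S2; S3-a->S4; S3-b->S3; S4-a->S0; S4-b->S4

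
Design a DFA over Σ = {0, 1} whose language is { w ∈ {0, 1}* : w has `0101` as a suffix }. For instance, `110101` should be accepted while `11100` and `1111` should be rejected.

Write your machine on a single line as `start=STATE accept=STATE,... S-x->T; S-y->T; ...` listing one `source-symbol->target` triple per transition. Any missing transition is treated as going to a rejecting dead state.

Remember how much of `0101` the current input suffix matches. State s0 means no match yet; s1 means the last symbol is `0`; s2 means the last 2 symbols are `01`; s3 means the last 3 symbols are `010`; s4 means the last 4 symbols are `0101`. Only s4 accepts. On a mismatch, fall back to the longest proper suffix that is still a prefix of `0101`.
        0   1  
>  s0   s1  s0 
   s1   s1  s2 
   s2   s3  s0 
   s3   s1  s4 
 * s4   s3  s0 
(> = start, * = accepting)

start=s0; accept=s4; s0-0->s1; s0-1->s0; s1-0->s1; s1-1->s2; s2-0->s3; s2-1->s0; s3-0->s1; s3-1->s4; s4-0->s3; s4-1->s0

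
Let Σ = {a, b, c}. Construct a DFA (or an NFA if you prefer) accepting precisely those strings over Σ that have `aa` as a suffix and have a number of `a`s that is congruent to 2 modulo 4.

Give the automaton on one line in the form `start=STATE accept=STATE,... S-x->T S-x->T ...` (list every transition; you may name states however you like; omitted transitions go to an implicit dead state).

Build one automaton per condition and run them in lockstep. One (3 states) tracks how much of the suffix `aa` has currently been matched; the other (4 states) tracks the count of `a`s modulo 4. Each combined state is a pair, one component from each; accept when both components accept. Equivalent product states are then merged.
        a   b   c  
>  q0   q1  q0  q0 
   q1   q2  q3  q3 
 * q2   q4  q5  q5 
   q3   q5  q3  q3 
   q4   q0  q4  q4 
   q5   q4  q5  q5 
(> = start, * = accepting)

start=q0 accept=q2 q0-a->q1 q0-b->q0 q0-c->q0 q1-a->q2 q1-b->q3 q1-c->q3 q2-a->q4 q2-b->q5 q2-c->q5 q3-a->q5 q3-b->q3 q3-c->q3 q4-a->q0 q4-b->q4 q4-c->q4 q5-a->q4 q5-b->q5 q5-c->q5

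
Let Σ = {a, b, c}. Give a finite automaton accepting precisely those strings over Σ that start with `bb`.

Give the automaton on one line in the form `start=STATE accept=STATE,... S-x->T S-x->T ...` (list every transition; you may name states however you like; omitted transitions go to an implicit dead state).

Check the first 2 symbols one by one: q0 through q1 record how many have matched `bb` so far; any wrong symbol goes to the dead state q3. After all 2 match we enter the accepting sink q2.
        a   b   c  
>  q0   q3  q1  q3 
   q1   q3  q2  q3 
 * q2   q2  q2  q2 
   q3   q3  q3  q3 
(> = start, * = accepting)

start=q0 accept=q2 q0-a->q3 q0-b->q1 q0-c->q3 q1-a->q3 q1-b->q2 q1-c->q3 q2-a->q2 q2-b->q2 q2-c->q2 q3-a->q3 q3-b->q3 q3-c->q3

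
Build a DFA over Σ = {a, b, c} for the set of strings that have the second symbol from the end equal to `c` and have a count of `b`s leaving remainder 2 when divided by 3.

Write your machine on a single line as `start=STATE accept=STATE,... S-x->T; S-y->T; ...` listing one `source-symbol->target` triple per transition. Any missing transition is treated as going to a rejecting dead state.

Handle the two conditions separately and then intersect. The first has 13 states tracking the last 2 symbols read; the second has 3 states tracking the count of `b`s modulo 3. A product state is a pair (one from each), accepting exactly when both do. After merging equivalent states the machine shrinks.
With 7 states:
        a   b   c  
>  S0   S0  S1  S0 
   S1   S1  S2  S3 
   S2   S2  S0  S4 
   S3   S1  S5  S3 
   S4   S5  S0  S6 
 * S5   S2  S0  S4 
 * S6   S5  S0  S6 
(> = start, * = accepting)

start=S0; accept=S5,S6; S0-a->S0; S0-b->S1; S0-c->S0; S1-a->S1; S1-b->S2; S1-c->S3; S2-a->S2; S2-b->S0; S2-c->S4; S3-a->S1; S3-b->S5; S3-c->S3; S4-a->S5; S4-b->S0; S4-c->S6; S5-a->S2; S5-b->S0; S5-c->S4; S6-a->S5; S6-b->S0; S6-c->S6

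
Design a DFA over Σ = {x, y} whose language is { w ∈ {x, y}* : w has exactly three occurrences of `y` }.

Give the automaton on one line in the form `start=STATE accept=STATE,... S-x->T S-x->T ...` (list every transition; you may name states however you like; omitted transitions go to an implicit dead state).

Count `y`s, saturating at 4: states q0 through q3 mean 0 through 3 `y`s seen; q4 means more than 3. Each `y` increments (capped at q4); other symbols loop. Accept from {q3}.
With 5 states:
        x   y  
>  q0   q0  q1 
   q1   q1  q2 
   q2   q2  q3 
 * q3   q3  q4 
   q4   q4  q4 
(> = start, * = accepting)

start=q0 accept=q3 q0-x->q0 q0-y->q1 q1-x->q1 q1-y->q2 q2-x->q2 q2-y->q3 q3-x->q3 q3-y->q4 q4-x->q4 q4-y->q4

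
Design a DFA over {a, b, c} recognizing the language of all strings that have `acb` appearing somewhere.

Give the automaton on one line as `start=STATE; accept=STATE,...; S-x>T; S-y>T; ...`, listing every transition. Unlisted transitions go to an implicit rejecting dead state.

Track how much of `acb` has been matched so far: state q0 is no progress, q3 is the absorbing accept state reached once `acb` has occurred. Intermediate states record partial matches; on a mismatch, fall back to the longest reusable overlap.
4 states suffice.
        a   b   c  
>  q0   q1  q0  q0 
   q1   q1  q0  q2 
   q2   q1  q3  q0 
 * q3   q3  q3  q3 
(> = start, * = accepting)

start=q0; accept=q3; q0-a>q1; q0-b>q0; q0-c>q0; q1-a>q1; q1-b>q0; q1-c>q2; q2-a>q1; q2-b>q3; q2-c>q0; q3-a>q3; q3-b>q3; q3-c>q3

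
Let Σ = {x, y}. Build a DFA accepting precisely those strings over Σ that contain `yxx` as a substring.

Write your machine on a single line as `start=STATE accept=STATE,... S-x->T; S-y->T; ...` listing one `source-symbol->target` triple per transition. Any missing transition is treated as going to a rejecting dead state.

start=S0; accept=S3; S0-x->S0; S0-y->S1; S1-x->S2; S1-y->S1; S2-x->S3; S2-y->S1; S3-x->S3; S3-y->S3

States S0..S2 record the length of the longest prefix of `yxx` that matches the current input suffix. Reaching S3 means `yxx` has been seen, and we stay there forever. Accept from S3.
        x   y  
>  S0   S0  S1 
   S1   S2  S1 
   S2   S3  S1 
 * S3   S3  S3 
(> = start, * = accepting)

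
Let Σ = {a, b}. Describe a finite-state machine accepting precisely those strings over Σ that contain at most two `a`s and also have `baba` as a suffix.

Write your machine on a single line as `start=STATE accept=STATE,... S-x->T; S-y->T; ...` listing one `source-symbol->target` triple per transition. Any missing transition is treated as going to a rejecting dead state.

start=q0; accept=q5; q0-a->q1; q0-b->q2; q1-a->q1; q1-b->q1; q2-a->q3; q2-b->q2; q3-a->q1; q3-b->q4; q4-a->q5; q4-b->q1; q5-a->q1; q5-b->q1

Run two small machines in parallel and take their product. The first has 4 states tracking the count of `a`s, saturating at 3; the second has 5 states tracking how much of the suffix `baba` has currently been matched. A product state is a pair (one from each), accepting exactly when both do. Minimizing collapses redundant product states.
6 states suffice.
        a   b  
>  q0   q1  q2 
   q1   q1  q1 
   q2   q3  q2 
   q3   q1  q4 
   q4   q5  q1 
 * q5   q1  q1 
(> = start, * = accepting)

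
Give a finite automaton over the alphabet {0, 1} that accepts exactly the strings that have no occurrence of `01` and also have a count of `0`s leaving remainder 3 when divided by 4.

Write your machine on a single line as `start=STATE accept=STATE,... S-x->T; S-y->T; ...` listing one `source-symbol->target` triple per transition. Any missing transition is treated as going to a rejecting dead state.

Handle the two conditions separately and then intersect. One (3 states) tracks partial matches of the forbidden pattern `01`; the other (4 states) tracks the count of `0`s modulo 4. Each combined state is a pair, one component from each; accept when both components accept. After merging equivalent states the machine shrinks.
A 6-state machine:
        0   1  
>  S0   S1  S0 
   S1   S2  S3 
   S2   S4  S3 
   S3   S3  S3 
 * S4   S5  S3 
   S5   S1  S3 
(> = start, * = accepting)

start=S0; accept=S4; S0-0->S1; S0-1->S0; S1-0->S2; S1-1->S3; S2-0->S4; S2-1->S3; S3-0->S3; S3-1->S3; S4-0->S5; S4-1->S3; S5-0->S1; S5-1->S3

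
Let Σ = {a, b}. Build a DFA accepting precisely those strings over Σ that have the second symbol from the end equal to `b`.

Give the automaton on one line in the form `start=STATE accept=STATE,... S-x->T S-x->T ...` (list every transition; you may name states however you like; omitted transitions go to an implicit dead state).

Because acceptance depends on a position counted from the end, the machine has to buffer the most recent 2 symbols. Make each state the string of the last up-to-2 symbols read; on input `x` shift the window left and append `x`. Accept when the buffered window has length 2 and begins with `b`.
        a   b  
>  s0   s1  s2 
   s1   s3  s4 
   s2   s5  s6 
   s3   s3  s4 
   s4   s5  s6 
 * s5   s3  s4 
 * s6   s5  s6 
(> = start, * = accepting)

start=s0 accept=s5,s6 s0-a->s1 s0-b->s2 s1-a->s3 s1-b->s4 s2-a->s5 s2-b->s6 s3-a->s3 s3-b->s4 s4-a->s5 s4-b->s6 s5-a->s3 s5-b->s4 s6-a->s5 s6-b->s6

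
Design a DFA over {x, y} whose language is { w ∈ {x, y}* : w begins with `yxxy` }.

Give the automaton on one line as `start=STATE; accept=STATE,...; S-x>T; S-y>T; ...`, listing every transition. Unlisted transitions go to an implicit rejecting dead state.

start=A; accept=E; A-x>F; A-y>B; B-x>C; B-y>F; C-x>D; C-y>F; D-x>F; D-y>E; E-x>E; E-y>E; F-x>F; F-y>F

Walk along `yxxy` while the input agrees: from A take `y` to B, and so on. Any deviation drops to the rejecting sink F. Once E is reached the prefix is confirmed and every continuation is accepted.
6 states suffice.
       x  y 
>  A   F  B 
   B   C  F 
   C   D  F 
   D   F  E 
 * E   E  E 
   F   F  F 
(> = start, * = accepting)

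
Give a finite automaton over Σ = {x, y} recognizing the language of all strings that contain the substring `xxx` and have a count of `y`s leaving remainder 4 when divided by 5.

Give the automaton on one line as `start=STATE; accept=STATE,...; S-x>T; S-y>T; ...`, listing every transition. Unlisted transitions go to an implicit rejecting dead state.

Handle the two conditions separately and then intersect. The first has 4 states tracking whether and how much of `xxx` has been seen; the second has 5 states tracking the count of `y`s modulo 5. A product state is a pair (one from each), accepting exactly when both do.
A 20-state machine:
          x    y  
>  s0     s1   s2 
   s1     s3   s2 
   s2     s4   s5 
   s3     s6   s2 
   s4     s7   s5 
   s5     s8   s9 
   s6     s6  s10 
   s7    s10   s5 
   s8    s11   s9 
   s9    s12  s13 
   s10   s10  s14 
   s11   s14   s9 
   s12   s15  s13 
   s13   s16   s0 
   s14   s14  s17 
   s15   s17  s13 
   s16   s18   s0 
   s17   s17  s19 
   s18   s19   s0 
 * s19   s19   s6 
(> = start, * = accepting)

start=s0; accept=s19; s0-x>s1; s0-y>s2; s1-x>s3; s1-y>s2; s2-x>s4; s2-y>s5; s3-x>s6; s3-y>s2; s4-x>s7; s4-y>s5; s5-x>s8; s5-y>s9; s6-x>s6; s6-y>s10; s7-x>s10; s7-y>s5; s8-x>s11; s8-y>s9; s9-x>s12; s9-y>s13; s10-x>s10; s10-y>s14; s11-x>s14; s11-y>s9; s12-x>s15; s12-y>s13; s13-x>s16; s13-y>s0; s14-x>s14; s14-y>s17; s15-x>s17; s15-y>s13; s16-x>s18; s16-y>s0; s17-x>s17; s17-y>s19; s18-x>s19; s18-y>s0; s19-x>s19; s19-y>s6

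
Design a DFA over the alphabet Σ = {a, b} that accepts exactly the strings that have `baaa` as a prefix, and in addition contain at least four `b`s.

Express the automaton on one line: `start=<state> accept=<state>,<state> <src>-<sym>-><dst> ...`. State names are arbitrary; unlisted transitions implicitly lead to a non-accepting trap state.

Handle the two conditions separately and then intersect. One (6 states) tracks whether the input so far still matches the prefix `baaa`; the other (6 states) tracks the count of `b`s, saturating at 5. Each combined state is a pair, one component from each; accept when both components accept.
A 15-state machine:
          a    b  
>  S0     S1   S2 
   S1     S1   S3 
   S2     S4   S5 
   S3     S3   S5 
   S4     S6   S5 
   S5     S5   S7 
   S6     S8   S5 
   S7     S7   S9 
   S8     S8  S10 
   S9     S9  S11 
   S10   S10  S12 
   S11   S11  S11 
   S12   S12  S13 
 * S13   S13  S14 
 * S14   S14  S14 
(> = start, * = accepting)

start=S0 accept=S13,S14 S0-a->S1 S0-b->S2 S1-a->S1 S1-b->S3 S2-a->S4 S2-b->S5 S3-a->S3 S3-b->S5 S4-a->S6 S4-b->S5 S5-a->S5 S5-b->S7 S6-a->S8 S6-b->S5 S7-a->S7 S7-b->S9 S8-a->S8 S8-b->S10 S9-a->S9 S9-b->S11 S10-a->S10 S10-b->S12 S11-a->S11 S11-b->S11 S12-a->S12 S12-b->S13 S13-a->S13 S13-b->S14 S14-a->S14 S14-b->S14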